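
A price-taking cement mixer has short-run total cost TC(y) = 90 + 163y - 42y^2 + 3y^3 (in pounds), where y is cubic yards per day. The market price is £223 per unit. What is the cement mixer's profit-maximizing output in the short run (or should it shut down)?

From TC, MC = TC'(y) = 163 - 84y + 9y^2 and AVC = VC/y = 163 - 42y + 3y^2.
AVC is minimized where dAVC/dy = -42 + 6y = 0, at y = 7; min AVC = 163 - 42·7 + 3·7^2 = £16.
P = £223 exceeds min AVC = £16, so the firm stays open.
Solving P = MC: -60 - 84y + 9y^2 = 0 ⇒ y = -2/3 or 10. On the upward-sloping branch, y* = 10.
Check: AVC at y = 10 is £43 ≤ P, so revenue covers variable cost.
Profit = P·y − TC = 223·10 − 520 = £1710.

Produce at y = 10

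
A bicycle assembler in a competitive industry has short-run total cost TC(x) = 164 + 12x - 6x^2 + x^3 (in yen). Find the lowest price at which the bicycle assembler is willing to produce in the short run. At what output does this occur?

Short-run supply begins at min AVC. From VC = 12x - 6x^2 + x^3, AVC = 12 - 6x + x^2.
At the minimum of AVC, MC = AVC. MC = 12 - 12x + 3x^2; setting MC = AVC gives 2x^2 - 6x = 0, so x = 3. min AVC = 3.
For P < ¥3 the firm produces nothing.

¥3 per unit, at x = 3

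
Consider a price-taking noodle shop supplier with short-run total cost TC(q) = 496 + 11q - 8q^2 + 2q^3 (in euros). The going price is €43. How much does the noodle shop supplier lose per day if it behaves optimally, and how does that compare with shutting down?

AVC = 11 - 8q + 2q^2; min AVC = €3 at q = 2. Since P = €43 ≥ min AVC, the firm produces.
With MC = 11 - 16q + 6q^2, P = MC on the upward-sloping part at q* = 4.
TR = 43·4 = 172. TC = 496 + 44 = 540. Profit = 172 − 540 = -€368.
By producing, the firm covers all variable cost plus €128 of fixed cost; shutting down would lose the full €496.

Profit = -€368 at q = 4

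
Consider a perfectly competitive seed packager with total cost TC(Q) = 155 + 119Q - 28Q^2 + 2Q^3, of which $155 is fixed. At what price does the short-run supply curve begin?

$21 per unit

Short-run supply begins at min AVC. From VC = 119Q - 28Q^2 + 2Q^3, AVC = 119 - 28Q + 2Q^2.
dAVC/dQ = -28 + 4Q = 0 gives Q = 7. min AVC = 119 - 28·7 + 2·7^2 = 21.
For P < $21 the firm produces nothing.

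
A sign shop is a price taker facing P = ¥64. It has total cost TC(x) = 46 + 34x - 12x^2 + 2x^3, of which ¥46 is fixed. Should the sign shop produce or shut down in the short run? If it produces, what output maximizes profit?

Produce at x = 5

Strip out fixed cost: VC = 34x - 12x^2 + 2x^3. Then AVC = 34 - 12x + 2x^2 and MC = 34 - 24x + 6x^2.
AVC is minimized where dAVC/dx = -12 + 4x = 0, at x = 3; min AVC = 34 - 12·3 + 2·3^2 = ¥16.
P = ¥64 exceeds min AVC = ¥16, so the firm stays open.
Solving P = MC: -30 - 24x + 6x^2 = 0 ⇒ x = -1 or 5. On the upward-sloping branch, x* = 5.
Check: AVC at x = 5 is ¥24 ≤ P, so revenue covers variable cost.
Profit = P·x − TC = 64·5 − 166 = ¥154.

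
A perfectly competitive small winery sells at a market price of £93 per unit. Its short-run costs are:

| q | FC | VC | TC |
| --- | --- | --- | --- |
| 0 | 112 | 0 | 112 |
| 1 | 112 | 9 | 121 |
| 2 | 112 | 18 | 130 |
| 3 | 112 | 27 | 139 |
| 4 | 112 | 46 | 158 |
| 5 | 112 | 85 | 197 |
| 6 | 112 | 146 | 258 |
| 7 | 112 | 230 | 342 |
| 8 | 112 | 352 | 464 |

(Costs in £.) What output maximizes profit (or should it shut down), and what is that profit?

q = 7; profit = £309

Tabulate TR − TC: q=0: -112; q=1: -28; q=2: 56; q=3: 140; q=4: 214; q=5: 268; q=6: 300; q=7: 309; q=8: 280.
Profit is maximized at q = 7. AVC there is 230/7 = £32.86 ≤ P, so producing beats shutting down (which would give -£112).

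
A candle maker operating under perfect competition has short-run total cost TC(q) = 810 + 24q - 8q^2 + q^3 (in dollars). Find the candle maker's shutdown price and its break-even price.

Shutdown price = $8; break-even price = $123

AVC = 24 - 8q + q^2; minimized at q = 4, giving min AVC = $8. That is the shutdown price.
ATC = 810/q + 24 - 8q + q^2. Setting dATC/dq = −810/q^2 − 8 + 2q = 0 gives q = 9 (since 2·9^3 − 8·9^2 = 810).
min ATC = 810/9 + 24 − 8·9 + 9^2 = $123. That is the break-even price.
Between these two prices the firm operates at a loss; above $123 it earns a profit.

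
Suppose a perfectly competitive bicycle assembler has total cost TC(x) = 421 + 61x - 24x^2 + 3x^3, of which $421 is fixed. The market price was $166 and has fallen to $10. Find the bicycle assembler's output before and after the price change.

AVC = 61 - 24x + 3x^2, minimized at x = 4 where min AVC = $13. MC = 61 - 48x + 9x^2.
At P = $166 ≥ min AVC, set P = MC on the rising branch: x = 7.
At P = $10 < min AVC = $13, price no longer covers variable cost at any output, so the firm shuts down: x = 0.

Output falls from 7 to 0 (the firm shuts down)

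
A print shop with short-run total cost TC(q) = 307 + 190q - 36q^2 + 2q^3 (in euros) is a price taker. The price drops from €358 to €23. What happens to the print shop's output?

Output falls from 14 to 0 (the firm shuts down)

MC = 190 - 72q + 6q^2; the shutdown threshold is min AVC = €28 (at q = 9).
With P = €358 above the shutdown price, P = MC gives q = 14.
At P = €23 < min AVC = €28, price no longer covers variable cost at any output, so the firm shuts down: q = 0.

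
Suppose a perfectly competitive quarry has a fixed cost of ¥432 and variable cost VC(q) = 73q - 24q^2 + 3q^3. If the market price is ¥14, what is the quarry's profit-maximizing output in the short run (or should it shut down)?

From TC, MC = TC'(q) = 73 - 48q + 9q^2 and AVC = VC/q = 73 - 24q + 3q^2.
The AVC parabola has its vertex at q = 24/6 = 4, where AVC = 73 - 24·4 + 3·4^2 = ¥25.
With P < min AVC (¥14 < ¥25), every unit sold adds to the loss.
The firm minimizes its loss by shutting down and losing only its fixed cost of ¥432.

Shut down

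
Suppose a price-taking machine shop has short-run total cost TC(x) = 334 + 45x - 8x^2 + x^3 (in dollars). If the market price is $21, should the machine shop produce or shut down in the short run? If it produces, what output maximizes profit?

Variable cost is VC = 45x - 8x^2 + x^3, so AVC = VC/x = 45 - 8x + x^2 and MC = dTC/dx = 45 - 16x + 3x^2.
AVC hits its minimum where MC = AVC, at x = 4, giving min AVC = 45 - 8·4 + 4^2 = $29.
With P < min AVC ($21 < $29), every unit sold adds to the loss.
Best response: produce nothing and absorb the $334 fixed cost.

Shut down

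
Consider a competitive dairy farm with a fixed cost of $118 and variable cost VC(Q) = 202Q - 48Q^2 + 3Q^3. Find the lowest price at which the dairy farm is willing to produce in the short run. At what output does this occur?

The shutdown price is the minimum of AVC. VC = 202Q - 48Q^2 + 3Q^3, so AVC = 202 - 48Q + 3Q^2.
At the minimum of AVC, MC = AVC. MC = 202 - 96Q + 9Q^2; setting MC = AVC gives 6Q^2 - 48Q = 0, so Q = 8. min AVC = 10.
For P < $10 the firm produces nothing.

$10 per unit, at Q = 8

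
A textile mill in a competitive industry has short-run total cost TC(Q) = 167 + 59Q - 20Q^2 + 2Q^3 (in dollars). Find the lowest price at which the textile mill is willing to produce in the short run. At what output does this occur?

Short-run supply begins at min AVC. From VC = 59Q - 20Q^2 + 2Q^3, AVC = 59 - 20Q + 2Q^2.
At the minimum of AVC, MC = AVC. MC = 59 - 40Q + 6Q^2; setting MC = AVC gives 4Q^2 - 20Q = 0, so Q = 5. min AVC = 9.
For P < $9 the firm produces nothing.

$9 per unit, at Q = 5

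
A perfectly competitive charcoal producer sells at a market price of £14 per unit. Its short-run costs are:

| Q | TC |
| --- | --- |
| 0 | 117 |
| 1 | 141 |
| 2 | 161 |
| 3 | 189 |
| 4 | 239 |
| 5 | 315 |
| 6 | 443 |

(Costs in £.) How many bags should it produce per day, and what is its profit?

Q = 0 (shut down); profit = -£117

Tabulate TR − TC: Q=0: -117; Q=1: -127; Q=2: -133; Q=3: -147; Q=4: -183; Q=5: -245; Q=6: -359.
Profit is highest at Q = 0. Equivalently, the lowest AVC in the table is 44/2 ≈ £22 at Q = 2, and P = £14 falls below it — price never covers variable cost, so the firm shuts down and loses only its fixed cost.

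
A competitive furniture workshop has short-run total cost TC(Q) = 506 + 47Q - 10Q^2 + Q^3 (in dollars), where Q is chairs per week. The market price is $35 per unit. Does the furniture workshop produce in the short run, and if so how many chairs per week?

Produce at Q = 6

Strip out fixed cost: VC = 47Q - 10Q^2 + Q^3. Then AVC = 47 - 10Q + Q^2 and MC = 47 - 20Q + 3Q^2.
AVC hits its minimum where MC = AVC, at Q = 5, giving min AVC = 47 - 10·5 + 5^2 = $22.
Because $35 ≥ $22, revenue can cover variable cost; the firm operates.
Set P = MC: 35 = 47 - 20Q + 3Q^2 → 12 - 20Q + 3Q^2 = 0. The roots are Q = 2/3 and Q = 6; the profit-maximizing output is on the rising part of MC, so Q* = 6.
Check: AVC at Q = 6 is $23 ≤ P, so revenue covers variable cost.
Profit = P·Q − TC = 35·6 − 644 = -$434, a loss, but smaller than the $506 fixed cost the firm would lose by shutting down.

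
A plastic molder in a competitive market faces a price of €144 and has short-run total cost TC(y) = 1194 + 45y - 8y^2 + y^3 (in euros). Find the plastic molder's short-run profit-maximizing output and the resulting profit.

AVC = 45 - 8y + y^2 has its minimum €29 at y = 4; price €144 clears that bar, so the firm operates.
MC = 45 - 16y + 3y^2. Setting P = MC and taking the root on the rising branch gives y* = 9.
TR = 144·9 = 1296. TC = 1194 + 486 = 1680. Profit = 1296 − 1680 = -€384.
By producing, the firm covers all variable cost plus €810 of fixed cost; shutting down would lose the full €1194.

Profit = -€384 at y = 9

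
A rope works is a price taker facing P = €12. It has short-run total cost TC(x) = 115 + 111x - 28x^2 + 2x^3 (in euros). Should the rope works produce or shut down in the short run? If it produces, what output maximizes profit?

Shut down

Variable cost is VC = 111x - 28x^2 + 2x^3, so AVC = VC/x = 111 - 28x + 2x^2 and MC = dTC/dx = 111 - 56x + 6x^2.
AVC is minimized where dAVC/dx = -28 + 4x = 0, at x = 7; min AVC = 111 - 28·7 + 2·7^2 = €13.
With P < min AVC (€12 < €13), every unit sold adds to the loss.
Best response: produce nothing and absorb the €115 fixed cost.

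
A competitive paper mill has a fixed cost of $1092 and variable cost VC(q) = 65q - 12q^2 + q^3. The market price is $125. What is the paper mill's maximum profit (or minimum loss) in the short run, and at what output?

Profit = -$292 at q = 10

AVC = 65 - 12q + q^2 has its minimum $29 at q = 6; price $125 clears that bar, so the firm operates.
With MC = 65 - 24q + 3q^2, P = MC on the upward-sloping part at q* = 10.
TR = 125·10 = 1250. TC = 1092 + 450 = 1542. Profit = 1250 − 1542 = -$292.
Shutting down would mean losing the fixed cost of $1092, so operating at a loss of $292 is better by $800.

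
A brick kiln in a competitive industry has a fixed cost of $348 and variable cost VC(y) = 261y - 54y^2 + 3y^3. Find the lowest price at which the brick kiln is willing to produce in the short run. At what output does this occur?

Short-run supply begins at min AVC. From VC = 261y - 54y^2 + 3y^3, AVC = 261 - 54y + 3y^2.
At the minimum of AVC, MC = AVC. MC = 261 - 108y + 9y^2; setting MC = AVC gives 6y^2 - 54y = 0, so y = 9. min AVC = 18.
So the shutdown price is $18.

$18 per unit, at y = 9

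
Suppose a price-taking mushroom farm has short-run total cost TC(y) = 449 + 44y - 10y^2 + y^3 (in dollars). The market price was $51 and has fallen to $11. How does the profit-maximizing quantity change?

AVC = 44 - 10y + y^2, minimized at y = 5 where min AVC = $19. MC = 44 - 20y + 3y^2.
With P = $51 above the shutdown price, P = MC gives y = 7.
At P = $11 < min AVC = $19, price no longer covers variable cost at any output, so the firm shuts down: y = 0.

Output falls from 7 to 0 (the firm shuts down)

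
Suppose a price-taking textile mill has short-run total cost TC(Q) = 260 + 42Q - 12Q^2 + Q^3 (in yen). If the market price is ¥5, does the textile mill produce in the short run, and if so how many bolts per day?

From TC, MC = TC'(Q) = 42 - 24Q + 3Q^2 and AVC = VC/Q = 42 - 12Q + Q^2.
AVC is minimized where dAVC/dQ = -12 + 2Q = 0, at Q = 6; min AVC = 42 - 12·6 + 6^2 = ¥6.
Since P = ¥5 < min AVC = ¥6, price fails to cover variable cost at any output.
Shutting down limits the loss to fixed cost, ¥260.

Shut down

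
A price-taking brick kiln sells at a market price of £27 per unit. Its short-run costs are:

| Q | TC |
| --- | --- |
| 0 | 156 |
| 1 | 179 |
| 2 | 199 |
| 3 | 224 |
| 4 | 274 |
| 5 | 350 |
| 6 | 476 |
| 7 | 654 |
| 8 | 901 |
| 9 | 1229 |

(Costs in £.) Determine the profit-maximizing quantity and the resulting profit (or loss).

Tabulate TR − TC: Q=0: -156; Q=1: -152; Q=2: -145; Q=3: -143; Q=4: -166; Q=5: -215; Q=6: -314; Q=7: -465; Q=8: -685; Q=9: -986.
Profit is maximized at Q = 3. AVC there is 68/3 = £22.67 ≤ P, so producing beats shutting down (which would give -£156).

Q = 3; profit = -£143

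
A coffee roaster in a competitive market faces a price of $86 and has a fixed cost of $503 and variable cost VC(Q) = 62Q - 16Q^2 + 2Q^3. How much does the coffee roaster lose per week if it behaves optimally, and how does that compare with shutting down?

AVC = 62 - 16Q + 2Q^2; min AVC = $30 at Q = 4. Since P = $86 ≥ min AVC, the firm produces.
MC = 62 - 32Q + 6Q^2. Setting P = MC and taking the root on the rising branch gives Q* = 6.
TR = 86·6 = 516. TC = 503 + 228 = 731. Profit = 516 − 731 = -$215.
That loss of $215 beats the $503 the firm would lose by shutting down; producing recovers $288 of fixed cost.

Profit = -$215 at Q = 6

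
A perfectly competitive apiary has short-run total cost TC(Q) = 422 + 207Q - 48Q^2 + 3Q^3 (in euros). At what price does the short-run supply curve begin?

The firm shuts down when price falls below the minimum of average variable cost. AVC = VC/Q = 207 - 48Q + 3Q^2.
dAVC/dQ = -48 + 6Q = 0 gives Q = 8. min AVC = 207 - 48·8 + 3·8^2 = 15.
So the shutdown price is €15.

€15 per unit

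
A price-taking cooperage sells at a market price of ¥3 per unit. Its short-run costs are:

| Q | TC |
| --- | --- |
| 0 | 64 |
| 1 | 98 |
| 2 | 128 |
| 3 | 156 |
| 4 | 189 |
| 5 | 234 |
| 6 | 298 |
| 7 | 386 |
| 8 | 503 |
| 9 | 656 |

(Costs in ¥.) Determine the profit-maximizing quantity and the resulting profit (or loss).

Q = 0 (shut down); profit = -¥64

Tabulate TR − TC: Q=0: -64; Q=1: -95; Q=2: -122; Q=3: -147; Q=4: -177; Q=5: -219; Q=6: -280; Q=7: -365; Q=8: -479; Q=9: -629.
Profit is highest at Q = 0. Equivalently, the lowest AVC in the table is 92/3 ≈ ¥30.67 at Q = 3, and P = ¥3 falls below it — price never covers variable cost, so the firm shuts down and loses only its fixed cost.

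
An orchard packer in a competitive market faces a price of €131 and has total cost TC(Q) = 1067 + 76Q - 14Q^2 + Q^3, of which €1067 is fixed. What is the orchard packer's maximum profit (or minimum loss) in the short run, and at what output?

Profit = -€99 at Q = 11

AVC = 76 - 14Q + Q^2; min AVC = €27 at Q = 7. Since P = €131 ≥ min AVC, the firm produces.
With MC = 76 - 28Q + 3Q^2, P = MC on the upward-sloping part at Q* = 11.
TR = 131·11 = 1441. TC = 1067 + 473 = 1540. Profit = 1441 − 1540 = -€99.
By producing, the firm covers all variable cost plus €968 of fixed cost; shutting down would lose the full €1067.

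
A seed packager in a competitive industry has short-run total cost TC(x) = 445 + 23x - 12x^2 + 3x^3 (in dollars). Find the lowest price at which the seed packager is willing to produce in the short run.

The firm shuts down when price falls below the minimum of average variable cost. AVC = VC/x = 23 - 12x + 3x^2.
At the minimum of AVC, MC = AVC. MC = 23 - 24x + 9x^2; setting MC = AVC gives 6x^2 - 12x = 0, so x = 2. min AVC = 11.
For P < $11 the firm produces nothing.

$11 per unit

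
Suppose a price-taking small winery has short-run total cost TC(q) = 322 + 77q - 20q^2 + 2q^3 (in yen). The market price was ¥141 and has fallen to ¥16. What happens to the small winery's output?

Output falls from 8 to 0 (the firm shuts down)

MC = 77 - 40q + 6q^2; the shutdown threshold is min AVC = ¥27 (at q = 5).
At P = ¥141 ≥ min AVC, set P = MC on the rising branch: q = 8.
At P = ¥16 < min AVC = ¥27, price no longer covers variable cost at any output, so the firm shuts down: q = 0.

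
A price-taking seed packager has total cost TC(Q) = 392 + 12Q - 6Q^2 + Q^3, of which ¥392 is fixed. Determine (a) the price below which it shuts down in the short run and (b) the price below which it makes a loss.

AVC = 12 - 6Q + Q^2; minimized at Q = 3, giving min AVC = ¥3. That is the shutdown price.
ATC = 392/Q + 12 - 6Q + Q^2. Setting dATC/dQ = −392/Q^2 − 6 + 2Q = 0 gives Q = 7 (since 2·7^3 − 6·7^2 = 392).
min ATC = 392/7 + 12 − 6·7 + 7^2 = ¥75. That is the break-even price.
Between these two prices the firm operates at a loss; above ¥75 it earns a profit.

Shutdown price = ¥3; break-even price = ¥75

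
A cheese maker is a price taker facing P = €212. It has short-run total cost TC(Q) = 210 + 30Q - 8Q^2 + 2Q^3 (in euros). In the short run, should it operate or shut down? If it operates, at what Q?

Produce at Q = 7

Strip out fixed cost: VC = 30Q - 8Q^2 + 2Q^3. Then AVC = 30 - 8Q + 2Q^2 and MC = 30 - 16Q + 6Q^2.
The AVC parabola has its vertex at Q = 8/4 = 2, where AVC = 30 - 8·2 + 2·2^2 = €22.
Since P = €212 ≥ min AVC = €22, price covers variable cost and the firm should produce.
Set P = MC: 212 = 30 - 16Q + 6Q^2 → -182 - 16Q + 6Q^2 = 0. The roots are Q = -13/3 and Q = 7; the profit-maximizing output is on the rising part of MC, so Q* = 7.
Check: AVC at Q = 7 is €72 ≤ P, so revenue covers variable cost.
Profit = P·Q − TC = 212·7 − 714 = €770.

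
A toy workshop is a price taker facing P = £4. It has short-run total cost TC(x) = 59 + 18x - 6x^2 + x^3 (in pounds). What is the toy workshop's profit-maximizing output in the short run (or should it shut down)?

Shut down

Variable cost is VC = 18x - 6x^2 + x^3, so AVC = VC/x = 18 - 6x + x^2 and MC = dTC/dx = 18 - 12x + 3x^2.
The AVC parabola has its vertex at x = 6/2 = 3, where AVC = 18 - 6·3 + 3^2 = £9.
Since P = £4 < min AVC = £9, price fails to cover variable cost at any output.
Shutting down limits the loss to fixed cost, £59.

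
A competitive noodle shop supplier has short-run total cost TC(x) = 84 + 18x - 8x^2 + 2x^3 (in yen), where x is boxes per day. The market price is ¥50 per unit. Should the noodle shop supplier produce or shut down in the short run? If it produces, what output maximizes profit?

Variable cost is VC = 18x - 8x^2 + 2x^3, so AVC = VC/x = 18 - 8x + 2x^2 and MC = dTC/dx = 18 - 16x + 6x^2.
AVC is minimized where dAVC/dx = -8 + 4x = 0, at x = 2; min AVC = 18 - 8·2 + 2·2^2 = ¥10.
Since P = ¥50 ≥ min AVC = ¥10, price covers variable cost and the firm should produce.
Solving P = MC: -32 - 16x + 6x^2 = 0 ⇒ x = -4/3 or 4. On the upward-sloping branch, x* = 4.
Check: AVC at x = 4 is ¥18 ≤ P, so revenue covers variable cost.
Profit = P·x − TC = 50·4 − 156 = ¥44.

Produce at x = 4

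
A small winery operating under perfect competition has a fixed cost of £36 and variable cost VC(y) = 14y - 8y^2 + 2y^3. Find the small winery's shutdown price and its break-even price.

AVC = 14 - 8y + 2y^2; minimized at y = 2, giving min AVC = £6. That is the shutdown price.
ATC = 36/y + 14 - 8y + 2y^2. Setting dATC/dy = −36/y^2 − 8 + 4y = 0 gives y = 3 (since 4·3^3 − 8·3^2 = 36).
min ATC = 36/3 + 14 − 8·3 + 2·3^2 = £20. That is the break-even price.
For £6 ≤ P < £20 the firm produces at a loss; below £6 it shuts down.

Shutdown price = £6; break-even price = £20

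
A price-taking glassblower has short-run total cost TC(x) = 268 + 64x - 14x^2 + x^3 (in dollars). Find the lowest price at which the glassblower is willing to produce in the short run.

The shutdown price is the minimum of AVC. VC = 64x - 14x^2 + x^3, so AVC = 64 - 14x + x^2.
At the minimum of AVC, MC = AVC. MC = 64 - 28x + 3x^2; setting MC = AVC gives 2x^2 - 14x = 0, so x = 7. min AVC = 15.
So the shutdown price is $15.

$15 per unit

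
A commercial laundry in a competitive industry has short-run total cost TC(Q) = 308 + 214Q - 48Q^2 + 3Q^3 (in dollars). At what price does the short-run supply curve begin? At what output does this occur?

$22 per unit, at Q = 8

The firm shuts down when price falls below the minimum of average variable cost. AVC = VC/Q = 214 - 48Q + 3Q^2.
At the minimum of AVC, MC = AVC. MC = 214 - 96Q + 9Q^2; setting MC = AVC gives 6Q^2 - 48Q = 0, so Q = 8. min AVC = 22.
So the shutdown price is $22.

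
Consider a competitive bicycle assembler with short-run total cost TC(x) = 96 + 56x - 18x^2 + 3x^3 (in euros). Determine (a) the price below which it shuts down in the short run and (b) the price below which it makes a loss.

Shutdown price = min AVC. AVC = 56 - 18x + 3x^2, with vertex at x = 3 and minimum €29.
ATC = 96/x + 56 - 18x + 3x^2. Setting dATC/dx = −96/x^2 − 18 + 6x = 0 gives x = 4 (since 6·4^3 − 18·4^2 = 96).
min ATC = 96/4 + 56 − 18·4 + 3·4^2 = €56. That is the break-even price.
Between these two prices the firm operates at a loss; above €56 it earns a profit.

Shutdown price = €29; break-even price = €56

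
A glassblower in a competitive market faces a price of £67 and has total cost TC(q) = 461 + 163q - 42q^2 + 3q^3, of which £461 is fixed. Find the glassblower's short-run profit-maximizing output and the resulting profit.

AVC = 163 - 42q + 3q^2; min AVC = £16 at q = 7. Since P = £67 ≥ min AVC, the firm produces.
MC = 163 - 84q + 9q^2. Setting P = MC and taking the root on the rising branch gives q* = 8.
TR = 67·8 = 536. TC = 461 + 152 = 613. Profit = 536 − 613 = -£77.
That loss of £77 beats the £461 the firm would lose by shutting down; producing recovers £384 of fixed cost.

Profit = -£77 at q = 8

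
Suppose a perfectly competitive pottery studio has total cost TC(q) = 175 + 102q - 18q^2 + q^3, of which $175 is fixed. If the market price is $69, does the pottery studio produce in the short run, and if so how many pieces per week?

Produce at q = 11

Strip out fixed cost: VC = 102q - 18q^2 + q^3. Then AVC = 102 - 18q + q^2 and MC = 102 - 36q + 3q^2.
The AVC parabola has its vertex at q = 18/2 = 9, where AVC = 102 - 18·9 + 9^2 = $21.
Because $69 ≥ $21, revenue can cover variable cost; the firm operates.
P = MC gives 33 - 36q + 3q^2 = 0, with roots 1 and 11. Take the larger (rising MC): q* = 11.
Check: AVC at q = 11 is $25 ≤ P, so revenue covers variable cost.
Profit = P·q − TC = 69·11 − 450 = $309.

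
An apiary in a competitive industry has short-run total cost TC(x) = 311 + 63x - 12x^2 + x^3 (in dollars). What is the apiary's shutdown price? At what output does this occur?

$27 per unit, at x = 6

The firm shuts down when price falls below the minimum of average variable cost. AVC = VC/x = 63 - 12x + x^2.
At the minimum of AVC, MC = AVC. MC = 63 - 24x + 3x^2; setting MC = AVC gives 2x^2 - 12x = 0, so x = 6. min AVC = 27.
For P < $27 the firm produces nothing.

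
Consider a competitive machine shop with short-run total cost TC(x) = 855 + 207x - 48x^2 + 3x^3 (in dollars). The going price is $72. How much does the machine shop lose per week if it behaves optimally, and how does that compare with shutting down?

AVC = 207 - 48x + 3x^2 has its minimum $15 at x = 8; price $72 clears that bar, so the firm operates.
With MC = 207 - 96x + 9x^2, P = MC on the upward-sloping part at x* = 9.
TR = 72·9 = 648. TC = 855 + 162 = 1017. Profit = 648 − 1017 = -$369.
That loss of $369 beats the $855 the firm would lose by shutting down; producing recovers $486 of fixed cost.

Profit = -$369 at x = 9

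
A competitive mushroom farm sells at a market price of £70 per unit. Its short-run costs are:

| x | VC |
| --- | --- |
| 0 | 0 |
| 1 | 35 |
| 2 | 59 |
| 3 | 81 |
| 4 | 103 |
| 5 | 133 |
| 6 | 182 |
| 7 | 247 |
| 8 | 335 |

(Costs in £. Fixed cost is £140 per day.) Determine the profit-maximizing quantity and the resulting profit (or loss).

x = 7; profit = £103

Tabulate TR − TC: x=0: -140; x=1: -105; x=2: -59; x=3: -11; x=4: 37; x=5: 77; x=6: 98; x=7: 103; x=8: 85.
Profit is maximized at x = 7. AVC there is 247/7 = £35.29 ≤ P, so producing beats shutting down (which would give -£140).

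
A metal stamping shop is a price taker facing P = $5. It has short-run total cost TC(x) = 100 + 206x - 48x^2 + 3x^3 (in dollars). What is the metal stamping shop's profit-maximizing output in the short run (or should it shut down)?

Shut down

Strip out fixed cost: VC = 206x - 48x^2 + 3x^3. Then AVC = 206 - 48x + 3x^2 and MC = 206 - 96x + 9x^2.
AVC is minimized where dAVC/dx = -48 + 6x = 0, at x = 8; min AVC = 206 - 48·8 + 3·8^2 = $14.
With P < min AVC ($5 < $14), every unit sold adds to the loss.
Shutting down limits the loss to fixed cost, $100.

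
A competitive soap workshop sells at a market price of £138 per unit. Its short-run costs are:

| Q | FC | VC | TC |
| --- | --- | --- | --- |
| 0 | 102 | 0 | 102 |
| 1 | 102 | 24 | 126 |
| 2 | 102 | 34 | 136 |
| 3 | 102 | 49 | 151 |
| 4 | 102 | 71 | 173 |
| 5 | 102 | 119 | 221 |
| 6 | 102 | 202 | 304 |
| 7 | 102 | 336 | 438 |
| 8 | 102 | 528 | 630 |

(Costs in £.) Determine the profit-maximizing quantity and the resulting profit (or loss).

Q = 7; profit = £528

Tabulate TR − TC: Q=0: -102; Q=1: 12; Q=2: 140; Q=3: 263; Q=4: 379; Q=5: 469; Q=6: 524; Q=7: 528; Q=8: 474.
Profit is maximized at Q = 7. AVC there is 336/7 = £48 ≤ P, so producing beats shutting down (which would give -£102).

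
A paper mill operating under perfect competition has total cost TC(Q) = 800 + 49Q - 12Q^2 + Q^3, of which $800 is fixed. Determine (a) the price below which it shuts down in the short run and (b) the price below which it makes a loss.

AVC = 49 - 12Q + Q^2; minimized at Q = 6, giving min AVC = $13. That is the shutdown price.
ATC = 800/Q + 49 - 12Q + Q^2. Setting dATC/dQ = −800/Q^2 − 12 + 2Q = 0 gives Q = 10 (since 2·10^3 − 12·10^2 = 800).
min ATC = 800/10 + 49 − 12·10 + 10^2 = $109. That is the break-even price.
For $13 ≤ P < $109 the firm produces at a loss; below $13 it shuts down.

Shutdown price = $13; break-even price = $109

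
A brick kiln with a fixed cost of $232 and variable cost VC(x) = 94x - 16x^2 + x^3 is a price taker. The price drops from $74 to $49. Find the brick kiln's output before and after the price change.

Output falls from 10 to 9

MC = 94 - 32x + 3x^2; the shutdown threshold is min AVC = $30 (at x = 8).
At P = $74 ≥ min AVC, set P = MC on the rising branch: x = 10.
At P = $49 ≥ min AVC, set P = MC: x = 9. The firm stays open but cuts output.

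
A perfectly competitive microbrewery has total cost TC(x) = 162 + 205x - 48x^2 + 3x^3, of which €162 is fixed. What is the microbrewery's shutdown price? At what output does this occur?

€13 per unit, at x = 8

Short-run supply begins at min AVC. From VC = 205x - 48x^2 + 3x^3, AVC = 205 - 48x + 3x^2.
dAVC/dx = -48 + 6x = 0 gives x = 8. min AVC = 205 - 48·8 + 3·8^2 = 13.
The firm shuts down for any P below €13.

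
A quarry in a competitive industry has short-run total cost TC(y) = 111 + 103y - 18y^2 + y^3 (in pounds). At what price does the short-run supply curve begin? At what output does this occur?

£22 per unit, at y = 9

The shutdown price is the minimum of AVC. VC = 103y - 18y^2 + y^3, so AVC = 103 - 18y + y^2.
dAVC/dy = -18 + 2y = 0 gives y = 9. min AVC = 103 - 18·9 + 9^2 = 22.
So the shutdown price is £22.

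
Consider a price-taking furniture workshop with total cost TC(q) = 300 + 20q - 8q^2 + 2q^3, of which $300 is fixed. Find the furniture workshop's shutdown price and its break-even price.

AVC = 20 - 8q + 2q^2; minimized at q = 2, giving min AVC = $12. That is the shutdown price.
ATC = 300/q + 20 - 8q + 2q^2. Setting dATC/dq = −300/q^2 − 8 + 4q = 0 gives q = 5 (since 4·5^3 − 8·5^2 = 300).
min ATC = 300/5 + 20 − 8·5 + 2·5^2 = $90. That is the break-even price.
For $12 ≤ P < $90 the firm produces at a loss; below $12 it shuts down.

Shutdown price = $12; break-even price = $90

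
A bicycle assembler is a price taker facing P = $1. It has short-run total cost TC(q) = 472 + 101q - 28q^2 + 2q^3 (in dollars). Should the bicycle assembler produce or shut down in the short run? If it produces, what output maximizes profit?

Shut down

Strip out fixed cost: VC = 101q - 28q^2 + 2q^3. Then AVC = 101 - 28q + 2q^2 and MC = 101 - 56q + 6q^2.
The AVC parabola has its vertex at q = 28/4 = 7, where AVC = 101 - 28·7 + 2·7^2 = $3.
With P < min AVC ($1 < $3), every unit sold adds to the loss.
Shutting down limits the loss to fixed cost, $472.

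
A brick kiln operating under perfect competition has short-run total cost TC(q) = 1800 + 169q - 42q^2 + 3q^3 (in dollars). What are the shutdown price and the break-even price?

Shutdown price = min AVC. AVC = 169 - 42q + 3q^2, with vertex at q = 7 and minimum $22.
ATC = 1800/q + 169 - 42q + 3q^2. Setting dATC/dq = −1800/q^2 − 42 + 6q = 0 gives q = 10 (since 6·10^3 − 42·10^2 = 1800).
min ATC = 1800/10 + 169 − 42·10 + 3·10^2 = $229. That is the break-even price.
Between these two prices the firm operates at a loss; above $229 it earns a profit.

Shutdown price = $22; break-even price = $229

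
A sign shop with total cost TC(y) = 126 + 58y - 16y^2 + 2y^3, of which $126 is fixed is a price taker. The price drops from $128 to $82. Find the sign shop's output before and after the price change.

AVC = 58 - 16y + 2y^2, minimized at y = 4 where min AVC = $26. MC = 58 - 32y + 6y^2.
At P = $128 ≥ min AVC, set P = MC on the rising branch: y = 7.
At P = $82 ≥ min AVC, set P = MC: y = 6. The firm stays open but cuts output.

Output falls from 7 to 6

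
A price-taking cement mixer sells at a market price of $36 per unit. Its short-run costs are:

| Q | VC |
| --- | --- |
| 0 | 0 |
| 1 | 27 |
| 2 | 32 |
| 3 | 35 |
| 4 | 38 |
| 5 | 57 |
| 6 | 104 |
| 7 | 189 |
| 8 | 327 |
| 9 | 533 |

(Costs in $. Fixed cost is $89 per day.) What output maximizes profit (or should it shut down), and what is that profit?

Profit at each row (π = 36Q − TC): Q=0: -89; Q=1: -80; Q=2: -49; Q=3: -16; Q=4: 17; Q=5: 34; Q=6: 23; Q=7: -26; Q=8: -128; Q=9: -298.
Profit is maximized at Q = 5. AVC there is 57/5 = $11.40 ≤ P, so producing beats shutting down (which would give -$89).

Q = 5; profit = $34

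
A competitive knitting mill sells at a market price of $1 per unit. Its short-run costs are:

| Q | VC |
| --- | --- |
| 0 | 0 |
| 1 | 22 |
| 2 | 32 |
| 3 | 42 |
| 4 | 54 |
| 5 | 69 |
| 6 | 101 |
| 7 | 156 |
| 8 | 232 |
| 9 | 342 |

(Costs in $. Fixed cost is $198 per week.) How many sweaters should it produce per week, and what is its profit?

Profit at each row (π = 1Q − TC): Q=0: -198; Q=1: -219; Q=2: -228; Q=3: -237; Q=4: -248; Q=5: -262; Q=6: -293; Q=7: -347; Q=8: -422; Q=9: -531.
Profit is highest at Q = 0. Equivalently, the lowest AVC in the table is 54/4 ≈ $13.50 at Q = 4, and P = $1 falls below it — price never covers variable cost, so the firm shuts down and loses only its fixed cost.

Q = 0 (shut down); profit = -$198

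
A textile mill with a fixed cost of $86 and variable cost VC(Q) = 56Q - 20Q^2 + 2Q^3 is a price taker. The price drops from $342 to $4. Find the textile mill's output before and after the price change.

Output falls from 11 to 0 (the firm shuts down)

MC = 56 - 40Q + 6Q^2; the shutdown threshold is min AVC = $6 (at Q = 5).
With P = $342 above the shutdown price, P = MC gives Q = 11.
At P = $4 < min AVC = $6, price no longer covers variable cost at any output, so the firm shuts down: Q = 0.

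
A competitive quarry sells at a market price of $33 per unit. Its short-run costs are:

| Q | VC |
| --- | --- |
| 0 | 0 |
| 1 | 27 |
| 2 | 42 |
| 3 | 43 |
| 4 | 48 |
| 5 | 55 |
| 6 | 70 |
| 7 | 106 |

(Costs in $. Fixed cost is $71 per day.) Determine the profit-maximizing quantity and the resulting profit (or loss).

Q = 6; profit = $57

Compute π = P·Q − TC at each output: Q=0: -71; Q=1: -65; Q=2: -47; Q=3: -15; Q=4: 13; Q=5: 39; Q=6: 57; Q=7: 54.
Profit is maximized at Q = 6. AVC there is 70/6 = $11.67 ≤ P, so producing beats shutting down (which would give -$71).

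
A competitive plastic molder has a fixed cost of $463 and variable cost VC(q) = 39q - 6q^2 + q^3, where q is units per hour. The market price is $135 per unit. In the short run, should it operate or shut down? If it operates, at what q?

Strip out fixed cost: VC = 39q - 6q^2 + q^3. Then AVC = 39 - 6q + q^2 and MC = 39 - 12q + 3q^2.
AVC hits its minimum where MC = AVC, at q = 3, giving min AVC = 39 - 6·3 + 3^2 = $30.
P = $135 exceeds min AVC = $30, so the firm stays open.
P = MC gives -96 - 12q + 3q^2 = 0, with roots -4 and 8. Take the larger (rising MC): q* = 8.
Check: AVC at q = 8 is $55 ≤ P, so revenue covers variable cost.
Profit = P·q − TC = 135·8 − 903 = $177.

Produce at q = 8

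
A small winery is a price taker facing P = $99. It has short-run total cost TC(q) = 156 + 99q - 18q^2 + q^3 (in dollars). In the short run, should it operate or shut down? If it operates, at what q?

Produce at q = 12

Variable cost is VC = 99q - 18q^2 + q^3, so AVC = VC/q = 99 - 18q + q^2 and MC = dTC/dq = 99 - 36q + 3q^2.
AVC hits its minimum where MC = AVC, at q = 9, giving min AVC = 99 - 18·9 + 9^2 = $18.
Since P = $99 ≥ min AVC = $18, price covers variable cost and the firm should produce.
Set P = MC: 99 = 99 - 36q + 3q^2 → -36q + 3q^2 = 0. The roots are q = 0 and q = 12; the profit-maximizing output is on the rising part of MC, so q* = 12.
Check: AVC at q = 12 is $27 ≤ P, so revenue covers variable cost.
Profit = P·q − TC = 99·12 − 480 = $708.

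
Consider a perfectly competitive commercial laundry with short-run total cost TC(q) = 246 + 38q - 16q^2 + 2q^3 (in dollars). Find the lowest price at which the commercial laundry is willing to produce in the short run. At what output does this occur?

$6 per unit, at q = 4

The firm shuts down when price falls below the minimum of average variable cost. AVC = VC/q = 38 - 16q + 2q^2.
dAVC/dq = -16 + 4q = 0 gives q = 4. min AVC = 38 - 16·4 + 2·4^2 = 6.
So the shutdown price is $6.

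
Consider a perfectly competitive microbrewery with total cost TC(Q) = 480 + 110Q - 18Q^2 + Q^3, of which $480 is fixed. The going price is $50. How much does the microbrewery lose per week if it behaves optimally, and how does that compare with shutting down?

AVC = 110 - 18Q + Q^2 has its minimum $29 at Q = 9; price $50 clears that bar, so the firm operates.
With MC = 110 - 36Q + 3Q^2, P = MC on the upward-sloping part at Q* = 10.
TR = 50·10 = 500. TC = 480 + 300 = 780. Profit = 500 − 780 = -$280.
That loss of $280 beats the $480 the firm would lose by shutting down; producing recovers $200 of fixed cost.

Profit = -$280 at Q = 10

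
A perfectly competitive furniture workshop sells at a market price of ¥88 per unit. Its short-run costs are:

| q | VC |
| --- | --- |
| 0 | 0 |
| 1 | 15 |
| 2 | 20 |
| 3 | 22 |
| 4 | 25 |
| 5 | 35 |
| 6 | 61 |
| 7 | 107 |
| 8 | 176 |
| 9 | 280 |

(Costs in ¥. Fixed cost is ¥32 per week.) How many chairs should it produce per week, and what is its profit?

Profit at each row (π = 88q − TC): q=0: -32; q=1: 41; q=2: 124; q=3: 210; q=4: 295; q=5: 373; q=6: 435; q=7: 477; q=8: 496; q=9: 480.
Profit is maximized at q = 8. AVC there is 176/8 = ¥22 ≤ P, so producing beats shutting down (which would give -¥32).

q = 8; profit = ¥496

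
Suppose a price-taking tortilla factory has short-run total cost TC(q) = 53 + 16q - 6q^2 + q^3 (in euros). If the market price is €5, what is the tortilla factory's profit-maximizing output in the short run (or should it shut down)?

Shut down

Strip out fixed cost: VC = 16q - 6q^2 + q^3. Then AVC = 16 - 6q + q^2 and MC = 16 - 12q + 3q^2.
The AVC parabola has its vertex at q = 6/2 = 3, where AVC = 16 - 6·3 + 3^2 = €7.
With P < min AVC (€5 < €7), every unit sold adds to the loss.
Best response: produce nothing and absorb the €53 fixed cost.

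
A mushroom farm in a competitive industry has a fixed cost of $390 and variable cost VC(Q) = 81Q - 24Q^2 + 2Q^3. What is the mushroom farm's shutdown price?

Short-run supply begins at min AVC. From VC = 81Q - 24Q^2 + 2Q^3, AVC = 81 - 24Q + 2Q^2.
At the minimum of AVC, MC = AVC. MC = 81 - 48Q + 6Q^2; setting MC = AVC gives 4Q^2 - 24Q = 0, so Q = 6. min AVC = 9.
So the shutdown price is $9.

$9 per unit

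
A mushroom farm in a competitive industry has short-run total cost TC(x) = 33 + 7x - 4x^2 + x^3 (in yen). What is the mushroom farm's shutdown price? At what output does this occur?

¥3 per unit, at x = 2

Short-run supply begins at min AVC. From VC = 7x - 4x^2 + x^3, AVC = 7 - 4x + x^2.
dAVC/dx = -4 + 2x = 0 gives x = 2. min AVC = 7 - 4·2 + 2^2 = 3.
For P < ¥3 the firm produces nothing.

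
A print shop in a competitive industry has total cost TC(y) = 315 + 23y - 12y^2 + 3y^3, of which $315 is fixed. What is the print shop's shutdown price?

The shutdown price is the minimum of AVC. VC = 23y - 12y^2 + 3y^3, so AVC = 23 - 12y + 3y^2.
dAVC/dy = -12 + 6y = 0 gives y = 2. min AVC = 23 - 12·2 + 3·2^2 = 11.
So the shutdown price is $11.

$11 per unit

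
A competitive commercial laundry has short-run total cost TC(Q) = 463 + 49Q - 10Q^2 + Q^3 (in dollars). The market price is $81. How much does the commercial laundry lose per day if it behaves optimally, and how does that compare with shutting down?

AVC = 49 - 10Q + Q^2; min AVC = $24 at Q = 5. Since P = $81 ≥ min AVC, the firm produces.
MC = 49 - 20Q + 3Q^2. Setting P = MC and taking the root on the rising branch gives Q* = 8.
TR = 81·8 = 648. TC = 463 + 264 = 727. Profit = 648 − 727 = -$79.
That loss of $79 beats the $463 the firm would lose by shutting down; producing recovers $384 of fixed cost.

Profit = -$79 at Q = 8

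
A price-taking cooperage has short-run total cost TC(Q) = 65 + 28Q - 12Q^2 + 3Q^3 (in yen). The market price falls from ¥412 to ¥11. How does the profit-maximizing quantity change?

Output falls from 8 to 0 (the firm shuts down)

AVC = 28 - 12Q + 3Q^2, minimized at Q = 2 where min AVC = ¥16. MC = 28 - 24Q + 9Q^2.
At P = ¥412 ≥ min AVC, set P = MC on the rising branch: Q = 8.
At P = ¥11 < min AVC = ¥16, price no longer covers variable cost at any output, so the firm shuts down: Q = 0.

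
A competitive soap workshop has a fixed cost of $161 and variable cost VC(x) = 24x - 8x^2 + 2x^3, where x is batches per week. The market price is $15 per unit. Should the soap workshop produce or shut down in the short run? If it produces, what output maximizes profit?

Shut down

Strip out fixed cost: VC = 24x - 8x^2 + 2x^3. Then AVC = 24 - 8x + 2x^2 and MC = 24 - 16x + 6x^2.
AVC is minimized where dAVC/dx = -8 + 4x = 0, at x = 2; min AVC = 24 - 8·2 + 2·2^2 = $16.
Since P = $15 < min AVC = $16, price fails to cover variable cost at any output.
Best response: produce nothing and absorb the $161 fixed cost.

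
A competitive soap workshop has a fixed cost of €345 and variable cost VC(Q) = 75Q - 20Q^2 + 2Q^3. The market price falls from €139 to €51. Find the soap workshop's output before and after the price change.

MC = 75 - 40Q + 6Q^2; the shutdown threshold is min AVC = €25 (at Q = 5).
At P = €139 ≥ min AVC, set P = MC on the rising branch: Q = 8.
At P = €51 ≥ min AVC, set P = MC: Q = 6. The firm stays open but cuts output.

Output falls from 8 to 6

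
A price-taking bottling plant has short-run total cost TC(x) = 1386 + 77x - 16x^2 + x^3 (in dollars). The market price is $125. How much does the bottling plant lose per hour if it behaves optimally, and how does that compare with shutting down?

Profit = -$234 at x = 12

AVC = 77 - 16x + x^2 has its minimum $13 at x = 8; price $125 clears that bar, so the firm operates.
With MC = 77 - 32x + 3x^2, P = MC on the upward-sloping part at x* = 12.
TR = 125·12 = 1500. TC = 1386 + 348 = 1734. Profit = 1500 − 1734 = -$234.
Shutting down would mean losing the fixed cost of $1386, so operating at a loss of $234 is better by $1152.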